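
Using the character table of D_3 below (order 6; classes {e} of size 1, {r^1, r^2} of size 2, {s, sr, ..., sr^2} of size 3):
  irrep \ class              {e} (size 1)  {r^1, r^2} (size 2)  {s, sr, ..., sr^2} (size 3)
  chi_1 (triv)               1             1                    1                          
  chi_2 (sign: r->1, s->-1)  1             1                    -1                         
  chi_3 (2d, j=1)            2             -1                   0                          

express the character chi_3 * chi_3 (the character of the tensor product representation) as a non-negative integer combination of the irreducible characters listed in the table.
chi_3 tensor chi_3 = chi_1 + chi_2 + chi_3 (all other irreducibles have multiplicity 0).

Justification: The character of a tensor product is the pointwise product (chi_3 * chi_3)(C) = chi_3(C) * chi_3(C):
  {e}: (2)*(2), {r^1, r^2}: (-1)*(-1), {s, sr, ..., sr^2}: (0)*(0)
so (chi_3 * chi_3) takes values
  {e} -> 4, {r^1, r^2} -> 1, {s, sr, ..., sr^2} -> 0.
Now take the inner product of this character with each irreducible chi from the table, <chi_3*chi_3, chi> = (1/6) sum_C |C| (chi_3*chi_3)(C) conj(chi(C)):
  <chi_3*chi_3, chi_1> = (1/6)[1*(4)*conj(1) + 2*(1)*conj(1) + 3*(0)*conj(1)]
      = (1/6)[(4) + (2) + (0)] = 6/6 = 1
  <chi_3*chi_3, chi_2> = (1/6)[1*(4)*conj(1) + 2*(1)*conj(1) + 3*(0)*conj(-1)]
      = (1/6)[(4) + (2) + (0)] = 6/6 = 1
  <chi_3*chi_3, chi_3> = (1/6)[1*(4)*conj(2) + 2*(1)*conj(-1) + 3*(0)*conj(0)]
      = (1/6)[(8) + (-2) + (0)] = 6/6 = 1
Hence the multiplicities are chi_1: 1, chi_2: 1, chi_3: 1. Dimension check: dim(chi_3)*dim(chi_3) = 2*2 = 4 and sum (mult * dim) = 1*1 + 1*1 + 1*2 = 4.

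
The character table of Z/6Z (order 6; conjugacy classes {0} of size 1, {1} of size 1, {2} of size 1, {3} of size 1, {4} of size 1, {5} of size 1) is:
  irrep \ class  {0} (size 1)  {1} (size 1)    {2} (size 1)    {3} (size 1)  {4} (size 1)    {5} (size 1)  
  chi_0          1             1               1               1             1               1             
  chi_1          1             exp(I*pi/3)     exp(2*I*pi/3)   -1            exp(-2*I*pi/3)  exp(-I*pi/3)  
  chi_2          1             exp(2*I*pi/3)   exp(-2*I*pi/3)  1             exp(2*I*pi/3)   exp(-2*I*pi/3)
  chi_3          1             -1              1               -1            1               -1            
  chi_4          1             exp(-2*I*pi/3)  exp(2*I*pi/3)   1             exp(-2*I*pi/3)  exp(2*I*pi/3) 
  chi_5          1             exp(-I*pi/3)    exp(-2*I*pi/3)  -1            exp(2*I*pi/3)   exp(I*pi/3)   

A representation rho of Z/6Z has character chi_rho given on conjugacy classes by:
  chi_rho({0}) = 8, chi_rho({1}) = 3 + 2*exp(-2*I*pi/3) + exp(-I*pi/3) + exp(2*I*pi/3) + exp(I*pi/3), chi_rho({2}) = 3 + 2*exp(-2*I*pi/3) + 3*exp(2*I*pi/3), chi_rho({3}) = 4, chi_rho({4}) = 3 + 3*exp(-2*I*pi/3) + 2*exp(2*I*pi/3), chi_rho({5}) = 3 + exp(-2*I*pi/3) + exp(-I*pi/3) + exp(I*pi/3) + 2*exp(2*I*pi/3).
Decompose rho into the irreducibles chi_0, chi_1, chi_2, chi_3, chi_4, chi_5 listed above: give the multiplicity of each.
Multiplicities: chi_0: 3, chi_1: 1, chi_2: 1, chi_3: 0, chi_4: 2, chi_5: 1.

Details: Use <chi_rho, chi> = (1/|G|) sum_C |C| * chi_rho(C) * conj(chi(C)) with |G| = 6 for each irreducible chi in the table:
  <chi_rho, chi_0> = (1/6)[1*(8)*conj(1) + 1*(3 + 2*exp(-2*I*pi/3) + exp(-I*pi/3) + exp(2*I*pi/3) + exp(I*pi/3))*conj(1) + 1*(3 + 2*exp(-2*I*pi/3) + 3*exp(2*I*pi/3))*conj(1) + 1*(4)*conj(1) + 1*(3 + 3*exp(-2*I*pi/3) + 2*exp(2*I*pi/3))*conj(1) + 1*(3 + exp(-2*I*pi/3) + exp(-I*pi/3) + exp(I*pi/3) + 2*exp(2*I*pi/3))*conj(1)]
      = (1/6)[(8) + (3 + 2*exp(-2*I*pi/3) + exp(-I*pi/3) + exp(2*I*pi/3) + exp(I*pi/3)) + (3 + 2*exp(-2*I*pi/3) + 3*exp(2*I*pi/3)) + (4) + (3 + 3*exp(-2*I*pi/3) + 2*exp(2*I*pi/3)) + (3 + exp(-2*I*pi/3) + exp(-I*pi/3) + exp(I*pi/3) + 2*exp(2*I*pi/3))] = 18/6 = 3
  <chi_rho, chi_1> = (1/6)[1*(8)*conj(1) + 1*(3 + 2*exp(-2*I*pi/3) + exp(-I*pi/3) + exp(2*I*pi/3) + exp(I*pi/3))*conj(exp(I*pi/3)) + 1*(3 + 2*exp(-2*I*pi/3) + 3*exp(2*I*pi/3))*conj(exp(2*I*pi/3)) + 1*(4)*conj(-1) + 1*(3 + 3*exp(-2*I*pi/3) + 2*exp(2*I*pi/3))*conj(exp(-2*I*pi/3)) + 1*(3 + exp(-2*I*pi/3) + exp(-I*pi/3) + exp(I*pi/3) + 2*exp(2*I*pi/3))*conj(exp(-I*pi/3))]
      = (1/6)[(8) + (-1 + 3*exp(-I*pi/3) + exp(-2*I*pi/3) + exp(I*pi/3)) + (3 + 3*exp(-2*I*pi/3) + 2*exp(2*I*pi/3)) + (-4) + (3 + 2*exp(-2*I*pi/3) + 3*exp(2*I*pi/3)) + (-1 + exp(-I*pi/3) + exp(2*I*pi/3) + 3*exp(I*pi/3))] = 6/6 = 1
  <chi_rho, chi_2> = (1/6)[1*(8)*conj(1) + 1*(3 + 2*exp(-2*I*pi/3) + exp(-I*pi/3) + exp(2*I*pi/3) + exp(I*pi/3))*conj(exp(2*I*pi/3)) + 1*(3 + 2*exp(-2*I*pi/3) + 3*exp(2*I*pi/3))*conj(exp(-2*I*pi/3)) + 1*(4)*conj(1) + 1*(3 + 3*exp(-2*I*pi/3) + 2*exp(2*I*pi/3))*conj(exp(2*I*pi/3)) + 1*(3 + exp(-2*I*pi/3) + exp(-I*pi/3) + exp(I*pi/3) + 2*exp(2*I*pi/3))*conj(exp(-2*I*pi/3))]
      = (1/6)[(8) + (3*exp(-2*I*pi/3) + exp(-I*pi/3) + 2*exp(2*I*pi/3)) + (-1) + (4) + (-1) + (2*exp(-2*I*pi/3) + exp(I*pi/3) + 3*exp(2*I*pi/3))] = 6/6 = 1
  <chi_rho, chi_3> = (1/6)[1*(8)*conj(1) + 1*(3 + 2*exp(-2*I*pi/3) + exp(-I*pi/3) + exp(2*I*pi/3) + exp(I*pi/3))*conj(-1) + 1*(3 + 2*exp(-2*I*pi/3) + 3*exp(2*I*pi/3))*conj(1) + 1*(4)*conj(-1) + 1*(3 + 3*exp(-2*I*pi/3) + 2*exp(2*I*pi/3))*conj(1) + 1*(3 + exp(-2*I*pi/3) + exp(-I*pi/3) + exp(I*pi/3) + 2*exp(2*I*pi/3))*conj(-1)]
      = (1/6)[(8) + (-3 - exp(I*pi/3) - exp(2*I*pi/3) - exp(-I*pi/3) - 2*exp(-2*I*pi/3)) + (3 + 2*exp(-2*I*pi/3) + 3*exp(2*I*pi/3)) + (-4) + (3 + 3*exp(-2*I*pi/3) + 2*exp(2*I*pi/3)) + (-3 - 2*exp(2*I*pi/3) - exp(I*pi/3) - exp(-I*pi/3) - exp(-2*I*pi/3))] = 0/6 = 0
  <chi_rho, chi_4> = (1/6)[1*(8)*conj(1) + 1*(3 + 2*exp(-2*I*pi/3) + exp(-I*pi/3) + exp(2*I*pi/3) + exp(I*pi/3))*conj(exp(-2*I*pi/3)) + 1*(3 + 2*exp(-2*I*pi/3) + 3*exp(2*I*pi/3))*conj(exp(2*I*pi/3)) + 1*(4)*conj(1) + 1*(3 + 3*exp(-2*I*pi/3) + 2*exp(2*I*pi/3))*conj(exp(-2*I*pi/3)) + 1*(3 + exp(-2*I*pi/3) + exp(-I*pi/3) + exp(I*pi/3) + 2*exp(2*I*pi/3))*conj(exp(2*I*pi/3))]
      = (1/6)[(8) + (1 + exp(-2*I*pi/3) + exp(I*pi/3) + 3*exp(2*I*pi/3)) + (3 + 3*exp(-2*I*pi/3) + 2*exp(2*I*pi/3)) + (4) + (3 + 2*exp(-2*I*pi/3) + 3*exp(2*I*pi/3)) + (1 + 3*exp(-2*I*pi/3) + exp(-I*pi/3) + exp(2*I*pi/3))] = 12/6 = 2
  <chi_rho, chi_5> = (1/6)[1*(8)*conj(1) + 1*(3 + 2*exp(-2*I*pi/3) + exp(-I*pi/3) + exp(2*I*pi/3) + exp(I*pi/3))*conj(exp(-I*pi/3)) + 1*(3 + 2*exp(-2*I*pi/3) + 3*exp(2*I*pi/3))*conj(exp(-2*I*pi/3)) + 1*(4)*conj(-1) + 1*(3 + 3*exp(-2*I*pi/3) + 2*exp(2*I*pi/3))*conj(exp(2*I*pi/3)) + 1*(3 + exp(-2*I*pi/3) + exp(-I*pi/3) + exp(I*pi/3) + 2*exp(2*I*pi/3))*conj(exp(I*pi/3))]
      = (1/6)[(8) + (2*exp(-I*pi/3) + exp(2*I*pi/3) + 3*exp(I*pi/3)) + (-1) + (-4) + (-1) + (3*exp(-I*pi/3) + exp(-2*I*pi/3) + 2*exp(I*pi/3))] = 6/6 = 1
(Exp terms are combined using exp(i*s)*conj(exp(i*t)) = exp(i*(s-t)), and sums of them are collapsed using the identity that for every m > 1 the m distinct m-th roots of unity sum to 0, e.g. 1 + exp(2*I*pi/3) + exp(-2*I*pi/3) = 0.)
Dimension check: dim(rho) = sum (mult * dim) = 3*1 + 1*1 + 1*1 + 0*1 + 2*1 + 1*1 = 8 = chi_rho(e) = 8.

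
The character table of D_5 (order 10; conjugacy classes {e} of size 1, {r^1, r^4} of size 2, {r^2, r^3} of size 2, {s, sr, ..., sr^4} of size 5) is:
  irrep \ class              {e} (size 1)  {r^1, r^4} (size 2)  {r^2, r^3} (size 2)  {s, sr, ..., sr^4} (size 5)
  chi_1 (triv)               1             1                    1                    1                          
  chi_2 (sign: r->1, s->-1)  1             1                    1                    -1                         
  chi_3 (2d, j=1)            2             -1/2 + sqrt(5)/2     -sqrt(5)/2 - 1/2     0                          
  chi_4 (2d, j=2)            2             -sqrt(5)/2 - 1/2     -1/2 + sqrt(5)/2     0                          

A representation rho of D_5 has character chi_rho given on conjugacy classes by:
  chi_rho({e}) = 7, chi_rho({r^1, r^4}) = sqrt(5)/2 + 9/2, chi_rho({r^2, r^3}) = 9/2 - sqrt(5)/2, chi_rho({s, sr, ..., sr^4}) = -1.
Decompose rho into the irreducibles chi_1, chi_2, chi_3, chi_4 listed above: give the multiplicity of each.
Multiplicities: chi_1: 2, chi_2: 3, chi_3: 1, chi_4: 0.

Solution. Use <chi_rho, chi> = (1/|G|) sum_C |C| * chi_rho(C) * conj(chi(C)) with |G| = 10 for each irreducible chi in the table:
  <chi_rho, chi_1> = (1/10)[1*(7)*conj(1) + 2*(sqrt(5)/2 + 9/2)*conj(1) + 2*(9/2 - sqrt(5)/2)*conj(1) + 5*(-1)*conj(1)]
      = (1/10)[(7) + (sqrt(5) + 9) + (9 - sqrt(5)) + (-5)] = 20/10 = 2
  <chi_rho, chi_2> = (1/10)[1*(7)*conj(1) + 2*(sqrt(5)/2 + 9/2)*conj(1) + 2*(9/2 - sqrt(5)/2)*conj(1) + 5*(-1)*conj(-1)]
      = (1/10)[(7) + (sqrt(5) + 9) + (9 - sqrt(5)) + (5)] = 30/10 = 3
  <chi_rho, chi_3> = (1/10)[1*(7)*conj(2) + 2*(sqrt(5)/2 + 9/2)*conj(-1/2 + sqrt(5)/2) + 2*(9/2 - sqrt(5)/2)*conj(-sqrt(5)/2 - 1/2) + 5*(-1)*conj(0)]
      = (1/10)[(14) + (-2 + 4*sqrt(5)) + (-4*sqrt(5) - 2) + (0)] = 10/10 = 1
  <chi_rho, chi_4> = (1/10)[1*(7)*conj(2) + 2*(sqrt(5)/2 + 9/2)*conj(-sqrt(5)/2 - 1/2) + 2*(9/2 - sqrt(5)/2)*conj(-1/2 + sqrt(5)/2) + 5*(-1)*conj(0)]
      = (1/10)[(14) + (-5*sqrt(5) - 7) + (-7 + 5*sqrt(5)) + (0)] = 0/10 = 0
Dimension check: dim(rho) = sum (mult * dim) = 2*1 + 3*1 + 1*2 + 0*2 = 7 = chi_rho(e) = 7.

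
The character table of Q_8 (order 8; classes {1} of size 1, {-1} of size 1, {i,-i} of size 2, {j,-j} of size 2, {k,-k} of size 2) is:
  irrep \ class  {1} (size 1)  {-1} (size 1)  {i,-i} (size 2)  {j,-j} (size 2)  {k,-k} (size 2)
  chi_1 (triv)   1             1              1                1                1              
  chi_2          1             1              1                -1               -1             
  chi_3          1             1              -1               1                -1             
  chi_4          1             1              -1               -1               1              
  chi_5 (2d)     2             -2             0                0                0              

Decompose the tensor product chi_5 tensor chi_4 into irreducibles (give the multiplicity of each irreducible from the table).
chi_5 tensor chi_4 = chi_5 (all other irreducibles have multiplicity 0).

Details: The character of a tensor product is the pointwise product (chi_5 * chi_4)(C) = chi_5(C) * chi_4(C):
  {1}: (2)*(1), {-1}: (-2)*(1), {i,-i}: (0)*(-1), {j,-j}: (0)*(-1), {k,-k}: (0)*(1)
so (chi_5 * chi_4) takes values
  {1} -> 2, {-1} -> -2, {i,-i} -> 0, {j,-j} -> 0, {k,-k} -> 0.
Now take the inner product of this character with each irreducible chi from the table, <chi_5*chi_4, chi> = (1/8) sum_C |C| (chi_5*chi_4)(C) conj(chi(C)):
  <chi_5*chi_4, chi_1> = (1/8)[1*(2)*conj(1) + 1*(-2)*conj(1) + 2*(0)*conj(1) + 2*(0)*conj(1) + 2*(0)*conj(1)]
      = (1/8)[(2) + (-2) + (0) + (0) + (0)] = 0/8 = 0
  <chi_5*chi_4, chi_2> = (1/8)[1*(2)*conj(1) + 1*(-2)*conj(1) + 2*(0)*conj(1) + 2*(0)*conj(-1) + 2*(0)*conj(-1)]
      = (1/8)[(2) + (-2) + (0) + (0) + (0)] = 0/8 = 0
  <chi_5*chi_4, chi_3> = (1/8)[1*(2)*conj(1) + 1*(-2)*conj(1) + 2*(0)*conj(-1) + 2*(0)*conj(1) + 2*(0)*conj(-1)]
      = (1/8)[(2) + (-2) + (0) + (0) + (0)] = 0/8 = 0
  <chi_5*chi_4, chi_4> = (1/8)[1*(2)*conj(1) + 1*(-2)*conj(1) + 2*(0)*conj(-1) + 2*(0)*conj(-1) + 2*(0)*conj(1)]
      = (1/8)[(2) + (-2) + (0) + (0) + (0)] = 0/8 = 0
  <chi_5*chi_4, chi_5> = (1/8)[1*(2)*conj(2) + 1*(-2)*conj(-2) + 2*(0)*conj(0) + 2*(0)*conj(0) + 2*(0)*conj(0)]
      = (1/8)[(4) + (4) + (0) + (0) + (0)] = 8/8 = 1
Hence the multiplicities are chi_5: 1. Dimension check: dim(chi_5)*dim(chi_4) = 2*1 = 2 and sum (mult * dim) = 1*2 = 2.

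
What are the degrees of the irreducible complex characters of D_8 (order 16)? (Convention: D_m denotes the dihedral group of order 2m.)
Dimensions: 1, 1, 1, 1, 2, 2, 2

Details: There are 7 irreducibles (= number of conjugacy classes). Their dimensions d_i satisfy sum d_i^2 = |G| = 16: 1 + 1 + 1 + 1 + 4 + 4 + 4 = 16.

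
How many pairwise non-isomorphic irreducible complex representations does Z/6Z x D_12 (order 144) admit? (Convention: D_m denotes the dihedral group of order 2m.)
54

Explanation: The number of irreducible complex representations of a finite group equals its number of conjugacy classes. For a direct product, #classes(G x H) = #classes(G) * #classes(H). Z/6Z has 6 classes (abelian), D_12 has 9 classes, so 6 * 9 = 54, so Z/6Z x D_12 (order 144) has exactly 54 irreducible complex representations.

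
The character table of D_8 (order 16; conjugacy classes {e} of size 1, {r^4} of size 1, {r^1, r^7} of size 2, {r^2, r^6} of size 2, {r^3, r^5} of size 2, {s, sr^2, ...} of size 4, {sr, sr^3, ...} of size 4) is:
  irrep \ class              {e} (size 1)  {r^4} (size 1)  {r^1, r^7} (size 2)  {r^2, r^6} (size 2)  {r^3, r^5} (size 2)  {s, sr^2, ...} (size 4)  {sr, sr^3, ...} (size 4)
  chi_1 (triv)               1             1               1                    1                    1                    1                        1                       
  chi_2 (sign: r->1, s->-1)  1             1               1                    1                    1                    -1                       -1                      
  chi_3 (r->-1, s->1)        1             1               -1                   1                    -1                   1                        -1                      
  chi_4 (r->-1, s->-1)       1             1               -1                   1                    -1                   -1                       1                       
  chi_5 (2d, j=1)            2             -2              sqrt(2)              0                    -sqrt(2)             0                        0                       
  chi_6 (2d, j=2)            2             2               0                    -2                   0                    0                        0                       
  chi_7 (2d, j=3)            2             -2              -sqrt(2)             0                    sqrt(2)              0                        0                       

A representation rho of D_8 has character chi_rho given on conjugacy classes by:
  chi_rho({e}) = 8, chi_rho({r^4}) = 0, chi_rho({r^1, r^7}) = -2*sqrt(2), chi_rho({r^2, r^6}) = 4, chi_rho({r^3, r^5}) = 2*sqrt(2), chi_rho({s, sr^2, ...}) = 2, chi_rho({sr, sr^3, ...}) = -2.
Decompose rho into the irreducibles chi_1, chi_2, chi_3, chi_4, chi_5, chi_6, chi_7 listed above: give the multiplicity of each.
Multiplicities: chi_1: 1, chi_2: 1, chi_3: 2, chi_4: 0, chi_5: 0, chi_6: 0, chi_7: 2.

Why: Use <chi_rho, chi> = (1/|G|) sum_C |C| * chi_rho(C) * conj(chi(C)) with |G| = 16 for each irreducible chi in the table:
  <chi_rho, chi_1> = (1/16)[1*(8)*conj(1) + 1*(0)*conj(1) + 2*(-2*sqrt(2))*conj(1) + 2*(4)*conj(1) + 2*(2*sqrt(2))*conj(1) + 4*(2)*conj(1) + 4*(-2)*conj(1)]
      = (1/16)[(8) + (0) + (-4*sqrt(2)) + (8) + (4*sqrt(2)) + (8) + (-8)] = 16/16 = 1
  <chi_rho, chi_2> = (1/16)[1*(8)*conj(1) + 1*(0)*conj(1) + 2*(-2*sqrt(2))*conj(1) + 2*(4)*conj(1) + 2*(2*sqrt(2))*conj(1) + 4*(2)*conj(-1) + 4*(-2)*conj(-1)]
      = (1/16)[(8) + (0) + (-4*sqrt(2)) + (8) + (4*sqrt(2)) + (-8) + (8)] = 16/16 = 1
  <chi_rho, chi_3> = (1/16)[1*(8)*conj(1) + 1*(0)*conj(1) + 2*(-2*sqrt(2))*conj(-1) + 2*(4)*conj(1) + 2*(2*sqrt(2))*conj(-1) + 4*(2)*conj(1) + 4*(-2)*conj(-1)]
      = (1/16)[(8) + (0) + (4*sqrt(2)) + (8) + (-4*sqrt(2)) + (8) + (8)] = 32/16 = 2
  <chi_rho, chi_4> = (1/16)[1*(8)*conj(1) + 1*(0)*conj(1) + 2*(-2*sqrt(2))*conj(-1) + 2*(4)*conj(1) + 2*(2*sqrt(2))*conj(-1) + 4*(2)*conj(-1) + 4*(-2)*conj(1)]
      = (1/16)[(8) + (0) + (4*sqrt(2)) + (8) + (-4*sqrt(2)) + (-8) + (-8)] = 0/16 = 0
  <chi_rho, chi_5> = (1/16)[1*(8)*conj(2) + 1*(0)*conj(-2) + 2*(-2*sqrt(2))*conj(sqrt(2)) + 2*(4)*conj(0) + 2*(2*sqrt(2))*conj(-sqrt(2)) + 4*(2)*conj(0) + 4*(-2)*conj(0)]
      = (1/16)[(16) + (0) + (-8) + (0) + (-8) + (0) + (0)] = 0/16 = 0
  <chi_rho, chi_6> = (1/16)[1*(8)*conj(2) + 1*(0)*conj(2) + 2*(-2*sqrt(2))*conj(0) + 2*(4)*conj(-2) + 2*(2*sqrt(2))*conj(0) + 4*(2)*conj(0) + 4*(-2)*conj(0)]
      = (1/16)[(16) + (0) + (0) + (-16) + (0) + (0) + (0)] = 0/16 = 0
  <chi_rho, chi_7> = (1/16)[1*(8)*conj(2) + 1*(0)*conj(-2) + 2*(-2*sqrt(2))*conj(-sqrt(2)) + 2*(4)*conj(0) + 2*(2*sqrt(2))*conj(sqrt(2)) + 4*(2)*conj(0) + 4*(-2)*conj(0)]
      = (1/16)[(16) + (0) + (8) + (0) + (8) + (0) + (0)] = 32/16 = 2
Dimension check: dim(rho) = sum (mult * dim) = 1*1 + 1*1 + 2*1 + 0*1 + 0*2 + 0*2 + 2*2 = 8 = chi_rho(e) = 8.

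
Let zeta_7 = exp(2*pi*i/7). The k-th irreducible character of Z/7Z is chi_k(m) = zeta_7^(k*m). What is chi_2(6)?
chi_2(6) = zeta_7^12 = exp(-4*I*pi/7)

Details: chi_2(6) = zeta_7^(2*6) = zeta_7^12. Since zeta_7^7 = 1, this equals zeta_7^5 = exp(2*pi*i*5/7) = exp(-4*I*pi/7).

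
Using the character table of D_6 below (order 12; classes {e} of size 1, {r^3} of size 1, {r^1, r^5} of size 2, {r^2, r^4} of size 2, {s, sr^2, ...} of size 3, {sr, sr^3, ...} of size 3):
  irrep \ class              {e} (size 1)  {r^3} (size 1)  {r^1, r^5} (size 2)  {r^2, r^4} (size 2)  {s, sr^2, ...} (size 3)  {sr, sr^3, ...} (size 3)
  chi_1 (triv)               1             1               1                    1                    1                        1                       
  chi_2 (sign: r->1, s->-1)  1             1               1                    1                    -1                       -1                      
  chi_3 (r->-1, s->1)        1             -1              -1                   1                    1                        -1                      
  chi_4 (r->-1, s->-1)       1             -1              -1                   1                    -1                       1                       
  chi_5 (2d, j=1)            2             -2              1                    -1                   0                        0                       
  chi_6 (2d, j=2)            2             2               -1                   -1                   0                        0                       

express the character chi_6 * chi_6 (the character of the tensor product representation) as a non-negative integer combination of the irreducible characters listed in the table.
chi_6 tensor chi_6 = chi_1 + chi_2 + chi_6 (all other irreducibles have multiplicity 0).

Proof sketch: The character of a tensor product is the pointwise product (chi_6 * chi_6)(C) = chi_6(C) * chi_6(C):
  {e}: (2)*(2), {r^3}: (2)*(2), {r^1, r^5}: (-1)*(-1), {r^2, r^4}: (-1)*(-1), {s, sr^2, ...}: (0)*(0), {sr, sr^3, ...}: (0)*(0)
so (chi_6 * chi_6) takes values
  {e} -> 4, {r^3} -> 4, {r^1, r^5} -> 1, {r^2, r^4} -> 1, {s, sr^2, ...} -> 0, {sr, sr^3, ...} -> 0.
Now take the inner product of this character with each irreducible chi from the table, <chi_6*chi_6, chi> = (1/12) sum_C |C| (chi_6*chi_6)(C) conj(chi(C)):
  <chi_6*chi_6, chi_1> = (1/12)[1*(4)*conj(1) + 1*(4)*conj(1) + 2*(1)*conj(1) + 2*(1)*conj(1) + 3*(0)*conj(1) + 3*(0)*conj(1)]
      = (1/12)[(4) + (4) + (2) + (2) + (0) + (0)] = 12/12 = 1
  <chi_6*chi_6, chi_2> = (1/12)[1*(4)*conj(1) + 1*(4)*conj(1) + 2*(1)*conj(1) + 2*(1)*conj(1) + 3*(0)*conj(-1) + 3*(0)*conj(-1)]
      = (1/12)[(4) + (4) + (2) + (2) + (0) + (0)] = 12/12 = 1
  <chi_6*chi_6, chi_3> = (1/12)[1*(4)*conj(1) + 1*(4)*conj(-1) + 2*(1)*conj(-1) + 2*(1)*conj(1) + 3*(0)*conj(1) + 3*(0)*conj(-1)]
      = (1/12)[(4) + (-4) + (-2) + (2) + (0) + (0)] = 0/12 = 0
  <chi_6*chi_6, chi_4> = (1/12)[1*(4)*conj(1) + 1*(4)*conj(-1) + 2*(1)*conj(-1) + 2*(1)*conj(1) + 3*(0)*conj(-1) + 3*(0)*conj(1)]
      = (1/12)[(4) + (-4) + (-2) + (2) + (0) + (0)] = 0/12 = 0
  <chi_6*chi_6, chi_5> = (1/12)[1*(4)*conj(2) + 1*(4)*conj(-2) + 2*(1)*conj(1) + 2*(1)*conj(-1) + 3*(0)*conj(0) + 3*(0)*conj(0)]
      = (1/12)[(8) + (-8) + (2) + (-2) + (0) + (0)] = 0/12 = 0
  <chi_6*chi_6, chi_6> = (1/12)[1*(4)*conj(2) + 1*(4)*conj(2) + 2*(1)*conj(-1) + 2*(1)*conj(-1) + 3*(0)*conj(0) + 3*(0)*conj(0)]
      = (1/12)[(8) + (8) + (-2) + (-2) + (0) + (0)] = 12/12 = 1
Hence the multiplicities are chi_1: 1, chi_2: 1, chi_6: 1. Dimension check: dim(chi_6)*dim(chi_6) = 2*2 = 4 and sum (mult * dim) = 1*1 + 1*1 + 1*2 = 4.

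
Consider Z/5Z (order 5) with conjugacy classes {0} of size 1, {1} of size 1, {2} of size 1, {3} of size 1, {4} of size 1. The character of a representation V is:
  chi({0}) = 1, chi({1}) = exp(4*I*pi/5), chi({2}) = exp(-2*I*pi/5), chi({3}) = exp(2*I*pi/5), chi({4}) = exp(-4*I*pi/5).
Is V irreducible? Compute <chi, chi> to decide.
Irreducible: <chi, chi> = 1.

Working: <chi, chi> = (1/|G|) sum_C |C| * |chi(C)|^2 = (1/5)[1*|1|^2 + 1*|exp(4*I*pi/5)|^2 + 1*|exp(-2*I*pi/5)|^2 + 1*|exp(2*I*pi/5)|^2 + 1*|exp(-4*I*pi/5)|^2]
  = (1/5)[(1) + (1) + (1) + (1) + (1)] = 5/5 = 1.
(Exp terms are combined using exp(i*s)*conj(exp(i*t)) = exp(i*(s-t)), and sums of them are collapsed using the identity that for every m > 1 the m distinct m-th roots of unity sum to 0, e.g. 1 + exp(2*I*pi/3) + exp(-2*I*pi/3) = 0.)
A character is irreducible iff <chi, chi> = 1, so this representation is irreducible.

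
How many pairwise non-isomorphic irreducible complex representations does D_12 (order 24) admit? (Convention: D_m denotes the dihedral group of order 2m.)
9

Details: The number of irreducible complex representations of a finite group equals its number of conjugacy classes. D_12 has 9 conjugacy classes (n/2 + 3 for n even), so D_12 (order 24) has exactly 9 irreducible complex representations.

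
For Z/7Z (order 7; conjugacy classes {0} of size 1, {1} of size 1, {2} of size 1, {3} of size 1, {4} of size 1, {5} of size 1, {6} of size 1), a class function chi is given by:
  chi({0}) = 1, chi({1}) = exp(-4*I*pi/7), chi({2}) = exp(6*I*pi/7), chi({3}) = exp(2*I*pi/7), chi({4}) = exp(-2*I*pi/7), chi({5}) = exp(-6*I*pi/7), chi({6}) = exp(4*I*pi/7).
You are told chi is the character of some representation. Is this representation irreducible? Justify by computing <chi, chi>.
Irreducible: <chi, chi> = 1.

Working: <chi, chi> = (1/|G|) sum_C |C| * |chi(C)|^2 = (1/7)[1*|1|^2 + 1*|exp(-4*I*pi/7)|^2 + 1*|exp(6*I*pi/7)|^2 + 1*|exp(2*I*pi/7)|^2 + 1*|exp(-2*I*pi/7)|^2 + 1*|exp(-6*I*pi/7)|^2 + 1*|exp(4*I*pi/7)|^2]
  = (1/7)[(1) + (1) + (1) + (1) + (1) + (1) + (1)] = 7/7 = 1.
(Exp terms are combined using exp(i*s)*conj(exp(i*t)) = exp(i*(s-t)), and sums of them are collapsed using the identity that for every m > 1 the m distinct m-th roots of unity sum to 0, e.g. 1 + exp(2*I*pi/3) + exp(-2*I*pi/3) = 0.)
A character is irreducible iff <chi, chi> = 1, so this representation is irreducible.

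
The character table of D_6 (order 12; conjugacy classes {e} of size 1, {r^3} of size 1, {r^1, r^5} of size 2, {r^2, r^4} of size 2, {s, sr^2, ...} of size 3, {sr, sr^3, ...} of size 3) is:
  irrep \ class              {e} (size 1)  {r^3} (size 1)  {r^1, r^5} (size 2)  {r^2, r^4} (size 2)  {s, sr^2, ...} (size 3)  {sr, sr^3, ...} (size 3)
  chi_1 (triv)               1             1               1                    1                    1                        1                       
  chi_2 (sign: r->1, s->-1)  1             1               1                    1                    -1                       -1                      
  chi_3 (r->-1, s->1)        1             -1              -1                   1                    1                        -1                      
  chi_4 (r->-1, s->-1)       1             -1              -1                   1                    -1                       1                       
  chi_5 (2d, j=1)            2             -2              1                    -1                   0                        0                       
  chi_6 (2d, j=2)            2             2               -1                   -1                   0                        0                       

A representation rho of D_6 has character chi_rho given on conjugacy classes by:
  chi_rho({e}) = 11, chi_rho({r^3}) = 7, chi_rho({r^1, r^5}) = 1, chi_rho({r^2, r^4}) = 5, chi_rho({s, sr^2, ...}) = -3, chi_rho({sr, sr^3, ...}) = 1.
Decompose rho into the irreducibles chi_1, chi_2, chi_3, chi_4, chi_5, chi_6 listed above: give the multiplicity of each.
Multiplicities: chi_1: 2, chi_2: 3, chi_3: 0, chi_4: 2, chi_5: 0, chi_6: 2.

Justification: Use <chi_rho, chi> = (1/|G|) sum_C |C| * chi_rho(C) * conj(chi(C)) with |G| = 12 for each irreducible chi in the table:
  <chi_rho, chi_1> = (1/12)[1*(11)*conj(1) + 1*(7)*conj(1) + 2*(1)*conj(1) + 2*(5)*conj(1) + 3*(-3)*conj(1) + 3*(1)*conj(1)]
      = (1/12)[(11) + (7) + (2) + (10) + (-9) + (3)] = 24/12 = 2
  <chi_rho, chi_2> = (1/12)[1*(11)*conj(1) + 1*(7)*conj(1) + 2*(1)*conj(1) + 2*(5)*conj(1) + 3*(-3)*conj(-1) + 3*(1)*conj(-1)]
      = (1/12)[(11) + (7) + (2) + (10) + (9) + (-3)] = 36/12 = 3
  <chi_rho, chi_3> = (1/12)[1*(11)*conj(1) + 1*(7)*conj(-1) + 2*(1)*conj(-1) + 2*(5)*conj(1) + 3*(-3)*conj(1) + 3*(1)*conj(-1)]
      = (1/12)[(11) + (-7) + (-2) + (10) + (-9) + (-3)] = 0/12 = 0
  <chi_rho, chi_4> = (1/12)[1*(11)*conj(1) + 1*(7)*conj(-1) + 2*(1)*conj(-1) + 2*(5)*conj(1) + 3*(-3)*conj(-1) + 3*(1)*conj(1)]
      = (1/12)[(11) + (-7) + (-2) + (10) + (9) + (3)] = 24/12 = 2
  <chi_rho, chi_5> = (1/12)[1*(11)*conj(2) + 1*(7)*conj(-2) + 2*(1)*conj(1) + 2*(5)*conj(-1) + 3*(-3)*conj(0) + 3*(1)*conj(0)]
      = (1/12)[(22) + (-14) + (2) + (-10) + (0) + (0)] = 0/12 = 0
  <chi_rho, chi_6> = (1/12)[1*(11)*conj(2) + 1*(7)*conj(2) + 2*(1)*conj(-1) + 2*(5)*conj(-1) + 3*(-3)*conj(0) + 3*(1)*conj(0)]
      = (1/12)[(22) + (14) + (-2) + (-10) + (0) + (0)] = 24/12 = 2
Dimension check: dim(rho) = sum (mult * dim) = 2*1 + 3*1 + 0*1 + 2*1 + 0*2 + 2*2 = 11 = chi_rho(e) = 11.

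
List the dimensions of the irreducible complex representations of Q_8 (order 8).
Dimensions: 1, 1, 1, 1, 2

Derivation: There are 5 irreducibles (= number of conjugacy classes). Their dimensions d_i satisfy sum d_i^2 = |G| = 8: 1 + 1 + 1 + 1 + 4 = 8.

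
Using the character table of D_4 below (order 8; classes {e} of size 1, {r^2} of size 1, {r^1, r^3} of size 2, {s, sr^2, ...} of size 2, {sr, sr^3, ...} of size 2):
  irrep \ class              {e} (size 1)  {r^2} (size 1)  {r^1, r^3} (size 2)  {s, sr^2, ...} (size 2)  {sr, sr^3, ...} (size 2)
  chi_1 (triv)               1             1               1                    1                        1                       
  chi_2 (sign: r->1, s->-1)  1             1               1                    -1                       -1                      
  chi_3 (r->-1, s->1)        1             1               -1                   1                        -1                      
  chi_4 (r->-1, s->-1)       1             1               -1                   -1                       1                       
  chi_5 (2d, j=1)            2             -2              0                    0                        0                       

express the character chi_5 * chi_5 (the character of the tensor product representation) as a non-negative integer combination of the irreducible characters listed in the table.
chi_5 tensor chi_5 = chi_1 + chi_2 + chi_3 + chi_4 (all other irreducibles have multiplicity 0).

Proof sketch: The character of a tensor product is the pointwise product (chi_5 * chi_5)(C) = chi_5(C) * chi_5(C):
  {e}: (2)*(2), {r^2}: (-2)*(-2), {r^1, r^3}: (0)*(0), {s, sr^2, ...}: (0)*(0), {sr, sr^3, ...}: (0)*(0)
so (chi_5 * chi_5) takes values
  {e} -> 4, {r^2} -> 4, {r^1, r^3} -> 0, {s, sr^2, ...} -> 0, {sr, sr^3, ...} -> 0.
Now take the inner product of this character with each irreducible chi from the table, <chi_5*chi_5, chi> = (1/8) sum_C |C| (chi_5*chi_5)(C) conj(chi(C)):
  <chi_5*chi_5, chi_1> = (1/8)[1*(4)*conj(1) + 1*(4)*conj(1) + 2*(0)*conj(1) + 2*(0)*conj(1) + 2*(0)*conj(1)]
      = (1/8)[(4) + (4) + (0) + (0) + (0)] = 8/8 = 1
  <chi_5*chi_5, chi_2> = (1/8)[1*(4)*conj(1) + 1*(4)*conj(1) + 2*(0)*conj(1) + 2*(0)*conj(-1) + 2*(0)*conj(-1)]
      = (1/8)[(4) + (4) + (0) + (0) + (0)] = 8/8 = 1
  <chi_5*chi_5, chi_3> = (1/8)[1*(4)*conj(1) + 1*(4)*conj(1) + 2*(0)*conj(-1) + 2*(0)*conj(1) + 2*(0)*conj(-1)]
      = (1/8)[(4) + (4) + (0) + (0) + (0)] = 8/8 = 1
  <chi_5*chi_5, chi_4> = (1/8)[1*(4)*conj(1) + 1*(4)*conj(1) + 2*(0)*conj(-1) + 2*(0)*conj(-1) + 2*(0)*conj(1)]
      = (1/8)[(4) + (4) + (0) + (0) + (0)] = 8/8 = 1
  <chi_5*chi_5, chi_5> = (1/8)[1*(4)*conj(2) + 1*(4)*conj(-2) + 2*(0)*conj(0) + 2*(0)*conj(0) + 2*(0)*conj(0)]
      = (1/8)[(8) + (-8) + (0) + (0) + (0)] = 0/8 = 0
Hence the multiplicities are chi_1: 1, chi_2: 1, chi_3: 1, chi_4: 1. Dimension check: dim(chi_5)*dim(chi_5) = 2*2 = 4 and sum (mult * dim) = 1*1 + 1*1 + 1*1 + 1*1 = 4.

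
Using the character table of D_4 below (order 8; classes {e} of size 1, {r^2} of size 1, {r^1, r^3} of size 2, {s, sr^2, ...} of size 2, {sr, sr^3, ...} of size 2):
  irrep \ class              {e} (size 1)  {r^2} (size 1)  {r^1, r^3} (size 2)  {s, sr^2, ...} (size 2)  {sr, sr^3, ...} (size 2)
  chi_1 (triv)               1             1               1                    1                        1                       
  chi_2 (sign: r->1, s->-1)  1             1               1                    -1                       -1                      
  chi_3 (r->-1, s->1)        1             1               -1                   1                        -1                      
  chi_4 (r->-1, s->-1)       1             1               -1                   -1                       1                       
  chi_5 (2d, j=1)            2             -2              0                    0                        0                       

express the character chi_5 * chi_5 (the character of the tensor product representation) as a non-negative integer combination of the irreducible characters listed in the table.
chi_5 tensor chi_5 = chi_1 + chi_2 + chi_3 + chi_4 (all other irreducibles have multiplicity 0).

Justification: The character of a tensor product is the pointwise product (chi_5 * chi_5)(C) = chi_5(C) * chi_5(C):
  {e}: (2)*(2), {r^2}: (-2)*(-2), {r^1, r^3}: (0)*(0), {s, sr^2, ...}: (0)*(0), {sr, sr^3, ...}: (0)*(0)
so (chi_5 * chi_5) takes values
  {e} -> 4, {r^2} -> 4, {r^1, r^3} -> 0, {s, sr^2, ...} -> 0, {sr, sr^3, ...} -> 0.
Now take the inner product of this character with each irreducible chi from the table, <chi_5*chi_5, chi> = (1/8) sum_C |C| (chi_5*chi_5)(C) conj(chi(C)):
  <chi_5*chi_5, chi_1> = (1/8)[1*(4)*conj(1) + 1*(4)*conj(1) + 2*(0)*conj(1) + 2*(0)*conj(1) + 2*(0)*conj(1)]
      = (1/8)[(4) + (4) + (0) + (0) + (0)] = 8/8 = 1
  <chi_5*chi_5, chi_2> = (1/8)[1*(4)*conj(1) + 1*(4)*conj(1) + 2*(0)*conj(1) + 2*(0)*conj(-1) + 2*(0)*conj(-1)]
      = (1/8)[(4) + (4) + (0) + (0) + (0)] = 8/8 = 1
  <chi_5*chi_5, chi_3> = (1/8)[1*(4)*conj(1) + 1*(4)*conj(1) + 2*(0)*conj(-1) + 2*(0)*conj(1) + 2*(0)*conj(-1)]
      = (1/8)[(4) + (4) + (0) + (0) + (0)] = 8/8 = 1
  <chi_5*chi_5, chi_4> = (1/8)[1*(4)*conj(1) + 1*(4)*conj(1) + 2*(0)*conj(-1) + 2*(0)*conj(-1) + 2*(0)*conj(1)]
      = (1/8)[(4) + (4) + (0) + (0) + (0)] = 8/8 = 1
  <chi_5*chi_5, chi_5> = (1/8)[1*(4)*conj(2) + 1*(4)*conj(-2) + 2*(0)*conj(0) + 2*(0)*conj(0) + 2*(0)*conj(0)]
      = (1/8)[(8) + (-8) + (0) + (0) + (0)] = 0/8 = 0
Hence the multiplicities are chi_1: 1, chi_2: 1, chi_3: 1, chi_4: 1. Dimension check: dim(chi_5)*dim(chi_5) = 2*2 = 4 and sum (mult * dim) = 1*1 + 1*1 + 1*1 + 1*1 = 4.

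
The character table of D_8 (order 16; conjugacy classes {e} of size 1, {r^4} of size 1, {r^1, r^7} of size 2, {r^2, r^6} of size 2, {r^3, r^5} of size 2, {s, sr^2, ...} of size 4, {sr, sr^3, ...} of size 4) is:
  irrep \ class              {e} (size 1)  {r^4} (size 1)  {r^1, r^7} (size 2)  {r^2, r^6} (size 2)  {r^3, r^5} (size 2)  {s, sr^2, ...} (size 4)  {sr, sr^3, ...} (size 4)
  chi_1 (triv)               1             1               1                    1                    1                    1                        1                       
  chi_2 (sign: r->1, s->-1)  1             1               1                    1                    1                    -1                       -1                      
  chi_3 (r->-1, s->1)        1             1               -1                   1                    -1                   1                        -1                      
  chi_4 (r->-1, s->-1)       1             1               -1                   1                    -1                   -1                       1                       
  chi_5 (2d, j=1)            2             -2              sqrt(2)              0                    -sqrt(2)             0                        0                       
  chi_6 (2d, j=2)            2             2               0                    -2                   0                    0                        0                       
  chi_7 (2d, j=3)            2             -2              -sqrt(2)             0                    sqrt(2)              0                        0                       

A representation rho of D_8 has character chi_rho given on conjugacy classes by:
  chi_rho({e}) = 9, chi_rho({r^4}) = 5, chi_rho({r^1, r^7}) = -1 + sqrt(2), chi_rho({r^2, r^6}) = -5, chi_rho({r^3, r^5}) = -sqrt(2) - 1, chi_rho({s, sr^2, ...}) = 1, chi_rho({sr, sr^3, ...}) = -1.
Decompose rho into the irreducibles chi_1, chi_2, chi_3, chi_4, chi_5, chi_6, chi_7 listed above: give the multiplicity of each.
Multiplicities: chi_1: 0, chi_2: 0, chi_3: 1, chi_4: 0, chi_5: 1, chi_6: 3, chi_7: 0.

Argument: Use <chi_rho, chi> = (1/|G|) sum_C |C| * chi_rho(C) * conj(chi(C)) with |G| = 16 for each irreducible chi in the table:
  <chi_rho, chi_1> = (1/16)[1*(9)*conj(1) + 1*(5)*conj(1) + 2*(-1 + sqrt(2))*conj(1) + 2*(-5)*conj(1) + 2*(-sqrt(2) - 1)*conj(1) + 4*(1)*conj(1) + 4*(-1)*conj(1)]
      = (1/16)[(9) + (5) + (-2 + 2*sqrt(2)) + (-10) + (-2*sqrt(2) - 2) + (4) + (-4)] = 0/16 = 0
  <chi_rho, chi_2> = (1/16)[1*(9)*conj(1) + 1*(5)*conj(1) + 2*(-1 + sqrt(2))*conj(1) + 2*(-5)*conj(1) + 2*(-sqrt(2) - 1)*conj(1) + 4*(1)*conj(-1) + 4*(-1)*conj(-1)]
      = (1/16)[(9) + (5) + (-2 + 2*sqrt(2)) + (-10) + (-2*sqrt(2) - 2) + (-4) + (4)] = 0/16 = 0
  <chi_rho, chi_3> = (1/16)[1*(9)*conj(1) + 1*(5)*conj(1) + 2*(-1 + sqrt(2))*conj(-1) + 2*(-5)*conj(1) + 2*(-sqrt(2) - 1)*conj(-1) + 4*(1)*conj(1) + 4*(-1)*conj(-1)]
      = (1/16)[(9) + (5) + (2 - 2*sqrt(2)) + (-10) + (2 + 2*sqrt(2)) + (4) + (4)] = 16/16 = 1
  <chi_rho, chi_4> = (1/16)[1*(9)*conj(1) + 1*(5)*conj(1) + 2*(-1 + sqrt(2))*conj(-1) + 2*(-5)*conj(1) + 2*(-sqrt(2) - 1)*conj(-1) + 4*(1)*conj(-1) + 4*(-1)*conj(1)]
      = (1/16)[(9) + (5) + (2 - 2*sqrt(2)) + (-10) + (2 + 2*sqrt(2)) + (-4) + (-4)] = 0/16 = 0
  <chi_rho, chi_5> = (1/16)[1*(9)*conj(2) + 1*(5)*conj(-2) + 2*(-1 + sqrt(2))*conj(sqrt(2)) + 2*(-5)*conj(0) + 2*(-sqrt(2) - 1)*conj(-sqrt(2)) + 4*(1)*conj(0) + 4*(-1)*conj(0)]
      = (1/16)[(18) + (-10) + (4 - 2*sqrt(2)) + (0) + (2*sqrt(2) + 4) + (0) + (0)] = 16/16 = 1
  <chi_rho, chi_6> = (1/16)[1*(9)*conj(2) + 1*(5)*conj(2) + 2*(-1 + sqrt(2))*conj(0) + 2*(-5)*conj(-2) + 2*(-sqrt(2) - 1)*conj(0) + 4*(1)*conj(0) + 4*(-1)*conj(0)]
      = (1/16)[(18) + (10) + (0) + (20) + (0) + (0) + (0)] = 48/16 = 3
  <chi_rho, chi_7> = (1/16)[1*(9)*conj(2) + 1*(5)*conj(-2) + 2*(-1 + sqrt(2))*conj(-sqrt(2)) + 2*(-5)*conj(0) + 2*(-sqrt(2) - 1)*conj(sqrt(2)) + 4*(1)*conj(0) + 4*(-1)*conj(0)]
      = (1/16)[(18) + (-10) + (-4 + 2*sqrt(2)) + (0) + (-4 - 2*sqrt(2)) + (0) + (0)] = 0/16 = 0
Dimension check: dim(rho) = sum (mult * dim) = 0*1 + 0*1 + 1*1 + 0*1 + 1*2 + 3*2 + 0*2 = 9 = chi_rho(e) = 9.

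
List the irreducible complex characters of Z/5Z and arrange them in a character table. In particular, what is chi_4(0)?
Character table of Z/5Z (irreps indexed chi_0,...,chi_4 with chi_k(m) = zeta_5^(k*m), zeta_5 = exp(2*pi*i/5)):
  irrep \ class  {0} (size 1)  {1} (size 1)    {2} (size 1)    {3} (size 1)    {4} (size 1)  
  chi_0          1             1               1               1               1             
  chi_1          1             exp(2*I*pi/5)   exp(4*I*pi/5)   exp(-4*I*pi/5)  exp(-2*I*pi/5)
  chi_2          1             exp(4*I*pi/5)   exp(-2*I*pi/5)  exp(2*I*pi/5)   exp(-4*I*pi/5)
  chi_3          1             exp(-4*I*pi/5)  exp(2*I*pi/5)   exp(-2*I*pi/5)  exp(4*I*pi/5) 
  chi_4          1             exp(-2*I*pi/5)  exp(-4*I*pi/5)  exp(4*I*pi/5)   exp(2*I*pi/5) 

Spot check: chi_4(0) = zeta_5^(4*0) = zeta_5^0 = 1.

Derivation: Z/5Z is abelian, so all 5 irreducible complex representations are 1-dimensional. They are given by chi_k(m) = zeta_5^(k*m) for k = 0,...,4. Row orthogonality: sum_m chi_k(m) conj(chi_l(m)) = 5 * [k = l].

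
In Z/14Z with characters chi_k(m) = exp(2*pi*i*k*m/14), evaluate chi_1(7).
chi_1(7) = zeta_14^7 = -1

Working: chi_1(7) = zeta_14^(1*7) = zeta_14^7. Since zeta_14^14 = 1, this equals zeta_14^7 = exp(2*pi*i*7/14) = -1.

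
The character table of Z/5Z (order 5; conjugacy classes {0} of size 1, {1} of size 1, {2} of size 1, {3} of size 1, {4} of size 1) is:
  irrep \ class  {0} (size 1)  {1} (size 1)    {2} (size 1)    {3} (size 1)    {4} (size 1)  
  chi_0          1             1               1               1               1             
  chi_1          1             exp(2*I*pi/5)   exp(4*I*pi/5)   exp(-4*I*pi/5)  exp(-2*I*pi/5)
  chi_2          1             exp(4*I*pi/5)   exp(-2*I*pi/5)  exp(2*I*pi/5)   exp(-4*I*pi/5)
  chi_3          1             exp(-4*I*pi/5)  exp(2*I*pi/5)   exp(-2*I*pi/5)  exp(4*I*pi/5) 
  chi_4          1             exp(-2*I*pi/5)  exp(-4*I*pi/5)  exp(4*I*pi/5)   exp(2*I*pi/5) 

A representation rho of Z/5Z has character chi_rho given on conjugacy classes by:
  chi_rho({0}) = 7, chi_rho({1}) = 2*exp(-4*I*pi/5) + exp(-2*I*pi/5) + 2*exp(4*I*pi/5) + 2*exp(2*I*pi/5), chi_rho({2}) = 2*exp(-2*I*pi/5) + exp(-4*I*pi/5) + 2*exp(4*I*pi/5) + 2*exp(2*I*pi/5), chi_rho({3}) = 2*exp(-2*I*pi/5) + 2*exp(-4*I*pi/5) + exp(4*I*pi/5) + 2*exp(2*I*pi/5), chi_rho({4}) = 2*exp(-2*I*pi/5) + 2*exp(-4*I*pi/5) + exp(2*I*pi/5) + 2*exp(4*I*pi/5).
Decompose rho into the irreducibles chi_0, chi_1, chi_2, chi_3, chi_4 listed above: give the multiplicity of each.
Multiplicities: chi_0: 0, chi_1: 2, chi_2: 2, chi_3: 2, chi_4: 1.

Argument: Use <chi_rho, chi> = (1/|G|) sum_C |C| * chi_rho(C) * conj(chi(C)) with |G| = 5 for each irreducible chi in the table:
  <chi_rho, chi_0> = (1/5)[1*(7)*conj(1) + 1*(2*exp(-4*I*pi/5) + exp(-2*I*pi/5) + 2*exp(4*I*pi/5) + 2*exp(2*I*pi/5))*conj(1) + 1*(2*exp(-2*I*pi/5) + exp(-4*I*pi/5) + 2*exp(4*I*pi/5) + 2*exp(2*I*pi/5))*conj(1) + 1*(2*exp(-2*I*pi/5) + 2*exp(-4*I*pi/5) + exp(4*I*pi/5) + 2*exp(2*I*pi/5))*conj(1) + 1*(2*exp(-2*I*pi/5) + 2*exp(-4*I*pi/5) + exp(2*I*pi/5) + 2*exp(4*I*pi/5))*conj(1)]
      = (1/5)[(7) + (2*exp(-4*I*pi/5) + exp(-2*I*pi/5) + 2*exp(4*I*pi/5) + 2*exp(2*I*pi/5)) + (2*exp(-2*I*pi/5) + exp(-4*I*pi/5) + 2*exp(4*I*pi/5) + 2*exp(2*I*pi/5)) + (2*exp(-2*I*pi/5) + 2*exp(-4*I*pi/5) + exp(4*I*pi/5) + 2*exp(2*I*pi/5)) + (2*exp(-2*I*pi/5) + 2*exp(-4*I*pi/5) + exp(2*I*pi/5) + 2*exp(4*I*pi/5))] = 0/5 = 0
  <chi_rho, chi_1> = (1/5)[1*(7)*conj(1) + 1*(2*exp(-4*I*pi/5) + exp(-2*I*pi/5) + 2*exp(4*I*pi/5) + 2*exp(2*I*pi/5))*conj(exp(2*I*pi/5)) + 1*(2*exp(-2*I*pi/5) + exp(-4*I*pi/5) + 2*exp(4*I*pi/5) + 2*exp(2*I*pi/5))*conj(exp(4*I*pi/5)) + 1*(2*exp(-2*I*pi/5) + 2*exp(-4*I*pi/5) + exp(4*I*pi/5) + 2*exp(2*I*pi/5))*conj(exp(-4*I*pi/5)) + 1*(2*exp(-2*I*pi/5) + 2*exp(-4*I*pi/5) + exp(2*I*pi/5) + 2*exp(4*I*pi/5))*conj(exp(-2*I*pi/5))]
      = (1/5)[(7) + (2 + exp(-4*I*pi/5) + 2*exp(4*I*pi/5) + 2*exp(2*I*pi/5)) + (2 + 2*exp(-2*I*pi/5) + exp(2*I*pi/5) + 2*exp(4*I*pi/5)) + (2 + 2*exp(-4*I*pi/5) + exp(-2*I*pi/5) + 2*exp(2*I*pi/5)) + (2 + 2*exp(-2*I*pi/5) + 2*exp(-4*I*pi/5) + exp(4*I*pi/5))] = 10/5 = 2
  <chi_rho, chi_2> = (1/5)[1*(7)*conj(1) + 1*(2*exp(-4*I*pi/5) + exp(-2*I*pi/5) + 2*exp(4*I*pi/5) + 2*exp(2*I*pi/5))*conj(exp(4*I*pi/5)) + 1*(2*exp(-2*I*pi/5) + exp(-4*I*pi/5) + 2*exp(4*I*pi/5) + 2*exp(2*I*pi/5))*conj(exp(-2*I*pi/5)) + 1*(2*exp(-2*I*pi/5) + 2*exp(-4*I*pi/5) + exp(4*I*pi/5) + 2*exp(2*I*pi/5))*conj(exp(2*I*pi/5)) + 1*(2*exp(-2*I*pi/5) + 2*exp(-4*I*pi/5) + exp(2*I*pi/5) + 2*exp(4*I*pi/5))*conj(exp(-4*I*pi/5))]
      = (1/5)[(7) + (2 + 2*exp(-2*I*pi/5) + exp(4*I*pi/5) + 2*exp(2*I*pi/5)) + (2 + 2*exp(-4*I*pi/5) + exp(-2*I*pi/5) + 2*exp(4*I*pi/5)) + (2 + 2*exp(-4*I*pi/5) + exp(2*I*pi/5) + 2*exp(4*I*pi/5)) + (2 + 2*exp(-2*I*pi/5) + exp(-4*I*pi/5) + 2*exp(2*I*pi/5))] = 10/5 = 2
  <chi_rho, chi_3> = (1/5)[1*(7)*conj(1) + 1*(2*exp(-4*I*pi/5) + exp(-2*I*pi/5) + 2*exp(4*I*pi/5) + 2*exp(2*I*pi/5))*conj(exp(-4*I*pi/5)) + 1*(2*exp(-2*I*pi/5) + exp(-4*I*pi/5) + 2*exp(4*I*pi/5) + 2*exp(2*I*pi/5))*conj(exp(2*I*pi/5)) + 1*(2*exp(-2*I*pi/5) + 2*exp(-4*I*pi/5) + exp(4*I*pi/5) + 2*exp(2*I*pi/5))*conj(exp(-2*I*pi/5)) + 1*(2*exp(-2*I*pi/5) + 2*exp(-4*I*pi/5) + exp(2*I*pi/5) + 2*exp(4*I*pi/5))*conj(exp(4*I*pi/5))]
      = (1/5)[(7) + (2 + 2*exp(-2*I*pi/5) + 2*exp(-4*I*pi/5) + exp(2*I*pi/5)) + (2 + 2*exp(-4*I*pi/5) + exp(4*I*pi/5) + 2*exp(2*I*pi/5)) + (2 + 2*exp(-2*I*pi/5) + exp(-4*I*pi/5) + 2*exp(4*I*pi/5)) + (2 + exp(-2*I*pi/5) + 2*exp(4*I*pi/5) + 2*exp(2*I*pi/5))] = 10/5 = 2
  <chi_rho, chi_4> = (1/5)[1*(7)*conj(1) + 1*(2*exp(-4*I*pi/5) + exp(-2*I*pi/5) + 2*exp(4*I*pi/5) + 2*exp(2*I*pi/5))*conj(exp(-2*I*pi/5)) + 1*(2*exp(-2*I*pi/5) + exp(-4*I*pi/5) + 2*exp(4*I*pi/5) + 2*exp(2*I*pi/5))*conj(exp(-4*I*pi/5)) + 1*(2*exp(-2*I*pi/5) + 2*exp(-4*I*pi/5) + exp(4*I*pi/5) + 2*exp(2*I*pi/5))*conj(exp(4*I*pi/5)) + 1*(2*exp(-2*I*pi/5) + 2*exp(-4*I*pi/5) + exp(2*I*pi/5) + 2*exp(4*I*pi/5))*conj(exp(2*I*pi/5))]
      = (1/5)[(7) + (1 + 2*exp(-2*I*pi/5) + 2*exp(-4*I*pi/5) + 2*exp(4*I*pi/5)) + (1 + 2*exp(-2*I*pi/5) + 2*exp(-4*I*pi/5) + 2*exp(2*I*pi/5)) + (1 + 2*exp(-2*I*pi/5) + 2*exp(4*I*pi/5) + 2*exp(2*I*pi/5)) + (1 + 2*exp(-4*I*pi/5) + 2*exp(4*I*pi/5) + 2*exp(2*I*pi/5))] = 5/5 = 1
(Exp terms are combined using exp(i*s)*conj(exp(i*t)) = exp(i*(s-t)), and sums of them are collapsed using the identity that for every m > 1 the m distinct m-th roots of unity sum to 0, e.g. 1 + exp(2*I*pi/3) + exp(-2*I*pi/3) = 0.)
Dimension check: dim(rho) = sum (mult * dim) = 0*1 + 2*1 + 2*1 + 2*1 + 1*1 = 7 = chi_rho(e) = 7.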